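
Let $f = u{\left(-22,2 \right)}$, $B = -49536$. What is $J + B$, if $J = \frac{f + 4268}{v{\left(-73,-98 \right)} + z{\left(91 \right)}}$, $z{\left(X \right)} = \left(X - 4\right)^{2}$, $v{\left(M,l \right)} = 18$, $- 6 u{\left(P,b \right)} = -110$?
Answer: $- \frac{1127476037}{22761} \approx -49535.0$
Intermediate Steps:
$u{\left(P,b \right)} = \frac{55}{3}$ ($u{\left(P,b \right)} = \left(- \frac{1}{6}\right) \left(-110\right) = \frac{55}{3}$)
$z{\left(X \right)} = \left(-4 + X\right)^{2}$
$f = \frac{55}{3} \approx 18.333$
$J = \frac{12859}{22761}$ ($J = \frac{\frac{55}{3} + 4268}{18 + \left(-4 + 91\right)^{2}} = \frac{12859}{3 \left(18 + 87^{2}\right)} = \frac{12859}{3 \left(18 + 7569\right)} = \frac{12859}{3 \cdot 7587} = \frac{12859}{3} \cdot \frac{1}{7587} = \frac{12859}{22761} \approx 0.56496$)
$J + B = \frac{12859}{22761} - 49536 = - \frac{1127476037}{22761}$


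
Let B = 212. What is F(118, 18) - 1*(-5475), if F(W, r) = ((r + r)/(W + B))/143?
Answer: 43060881/7865 ≈ 5475.0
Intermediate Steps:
F(W, r) = 2*r/(143*(212 + W)) (F(W, r) = ((r + r)/(W + 212))/143 = ((2*r)/(212 + W))*(1/143) = (2*r/(212 + W))*(1/143) = 2*r/(143*(212 + W)))
F(118, 18) - 1*(-5475) = (2/143)*18/(212 + 118) - 1*(-5475) = (2/143)*18/330 + 5475 = (2/143)*18*(1/330) + 5475 = 6/7865 + 5475 = 43060881/7865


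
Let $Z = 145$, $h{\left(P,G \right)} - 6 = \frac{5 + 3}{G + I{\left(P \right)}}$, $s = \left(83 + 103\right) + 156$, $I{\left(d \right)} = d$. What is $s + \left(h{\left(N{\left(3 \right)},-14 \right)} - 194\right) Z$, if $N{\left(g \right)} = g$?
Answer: $- \frac{297258}{11} \approx -27023.0$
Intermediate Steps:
$s = 342$ ($s = 186 + 156 = 342$)
$h{\left(P,G \right)} = 6 + \frac{8}{G + P}$ ($h{\left(P,G \right)} = 6 + \frac{5 + 3}{G + P} = 6 + \frac{8}{G + P}$)
$s + \left(h{\left(N{\left(3 \right)},-14 \right)} - 194\right) Z = 342 + \left(\frac{2 \left(4 + 3 \left(-14\right) + 3 \cdot 3\right)}{-14 + 3} - 194\right) 145 = 342 + \left(\frac{2 \left(4 - 42 + 9\right)}{-11} - 194\right) 145 = 342 + \left(2 \left(- \frac{1}{11}\right) \left(-29\right) - 194\right) 145 = 342 + \left(\frac{58}{11} - 194\right) 145 = 342 - \frac{301020}{11} = - \frac{297258}{11}$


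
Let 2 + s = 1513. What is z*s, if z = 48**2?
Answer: 3481344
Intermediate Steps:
s = 1511 (s = -2 + 1513 = 1511)
z = 2304
z*s = 2304*1511 = 3481344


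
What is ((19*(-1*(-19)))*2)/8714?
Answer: 361/4357 ≈ 0.082855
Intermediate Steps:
((19*(-1*(-19)))*2)/8714 = ((19*19)*2)*(1/8714) = (361*2)*(1/8714) = 722*(1/8714) = 361/4357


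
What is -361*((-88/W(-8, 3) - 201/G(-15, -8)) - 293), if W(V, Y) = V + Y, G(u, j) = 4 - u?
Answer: 516192/5 ≈ 1.0324e+5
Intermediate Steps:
-361*((-88/W(-8, 3) - 201/G(-15, -8)) - 293) = -361*((-88/(-8 + 3) - 201/(4 - 1*(-15))) - 293) = -361*((-88/(-5) - 201/(4 + 15)) - 293) = -361*((-88*(-⅕) - 201/19) - 293) = -361*((88/5 - 201*1/19) - 293) = -361*((88/5 - 201/19) - 293) = -361*(667/95 - 293) = -361*(-27168/95) = 516192/5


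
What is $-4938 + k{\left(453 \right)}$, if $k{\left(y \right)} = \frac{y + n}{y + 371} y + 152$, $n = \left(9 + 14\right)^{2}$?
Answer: $- \frac{1749409}{412} \approx -4246.1$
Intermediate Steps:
$n = 529$ ($n = 23^{2} = 529$)
$k{\left(y \right)} = 152 + \frac{y \left(529 + y\right)}{371 + y}$ ($k{\left(y \right)} = \frac{y + 529}{y + 371} y + 152 = \frac{529 + y}{371 + y} y + 152 = \frac{y \left(529 + y\right)}{371 + y} + 152 = 152 + \frac{y \left(529 + y\right)}{371 + y}$)
$-4938 + k{\left(453 \right)} = -4938 + \frac{56392 + 453^{2} + 681 \cdot 453}{371 + 453} = -4938 + \frac{56392 + 205209 + 308493}{824} = -4938 + \frac{1}{824} \cdot 570094 = -4938 + \frac{285047}{412} = - \frac{1749409}{412}$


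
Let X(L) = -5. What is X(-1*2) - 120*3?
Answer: -365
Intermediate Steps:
X(-1*2) - 120*3 = -5 - 120*3 = -5 - 40*9 = -5 - 360 = -365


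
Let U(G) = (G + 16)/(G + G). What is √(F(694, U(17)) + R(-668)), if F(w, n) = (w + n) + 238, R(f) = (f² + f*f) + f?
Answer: √1031976194/34 ≈ 944.83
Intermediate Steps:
U(G) = (16 + G)/(2*G) (U(G) = (16 + G)/((2*G)) = (16 + G)*(1/(2*G)) = (16 + G)/(2*G))
R(f) = f + 2*f² (R(f) = (f² + f²) + f = 2*f² + f = f + 2*f²)
F(w, n) = 238 + n + w (F(w, n) = (n + w) + 238 = 238 + n + w)
√(F(694, U(17)) + R(-668)) = √((238 + (½)*(16 + 17)/17 + 694) - 668*(1 + 2*(-668))) = √((238 + (½)*(1/17)*33 + 694) - 668*(1 - 1336)) = √((238 + 33/34 + 694) - 668*(-1335)) = √(31721/34 + 891780) = √(30352241/34) = √1031976194/34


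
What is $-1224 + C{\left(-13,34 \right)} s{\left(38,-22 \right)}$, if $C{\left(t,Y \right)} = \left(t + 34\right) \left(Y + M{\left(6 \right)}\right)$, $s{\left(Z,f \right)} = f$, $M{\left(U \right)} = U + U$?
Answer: $-22476$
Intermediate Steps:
$M{\left(U \right)} = 2 U$
$C{\left(t,Y \right)} = \left(12 + Y\right) \left(34 + t\right)$ ($C{\left(t,Y \right)} = \left(t + 34\right) \left(Y + 2 \cdot 6\right) = \left(34 + t\right) \left(Y + 12\right) = \left(34 + t\right) \left(12 + Y\right) = \left(12 + Y\right) \left(34 + t\right)$)
$-1224 + C{\left(-13,34 \right)} s{\left(38,-22 \right)} = -1224 + \left(408 + 12 \left(-13\right) + 34 \cdot 34 + 34 \left(-13\right)\right) \left(-22\right) = -1224 + \left(408 - 156 + 1156 - 442\right) \left(-22\right) = -1224 + 966 \left(-22\right) = -1224 - 21252 = -22476$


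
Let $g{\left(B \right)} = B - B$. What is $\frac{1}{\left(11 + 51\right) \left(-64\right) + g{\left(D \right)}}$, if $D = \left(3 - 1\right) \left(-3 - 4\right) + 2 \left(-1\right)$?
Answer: $- \frac{1}{3968} \approx -0.00025202$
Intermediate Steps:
$D = -16$ ($D = 2 \left(-7\right) - 2 = -14 - 2 = -16$)
$g{\left(B \right)} = 0$
$\frac{1}{\left(11 + 51\right) \left(-64\right) + g{\left(D \right)}} = \frac{1}{\left(11 + 51\right) \left(-64\right) + 0} = \frac{1}{62 \left(-64\right) + 0} = \frac{1}{-3968 + 0} = \frac{1}{-3968} = - \frac{1}{3968}$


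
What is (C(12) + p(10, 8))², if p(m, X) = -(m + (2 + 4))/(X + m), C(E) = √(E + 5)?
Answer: 1441/81 - 16*√17/9 ≈ 10.460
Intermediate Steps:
C(E) = √(5 + E)
p(m, X) = -(6 + m)/(X + m) (p(m, X) = -(m + 6)/(X + m) = -(6 + m)/(X + m))
(C(12) + p(10, 8))² = (√(5 + 12) + (-6 - 1*10)/(8 + 10))² = (√17 + (-6 - 10)/18)² = (√17 + (1/18)*(-16))² = (√17 - 8/9)² = (-8/9 + √17)²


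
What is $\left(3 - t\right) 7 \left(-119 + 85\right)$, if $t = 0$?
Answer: $-714$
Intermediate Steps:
$\left(3 - t\right) 7 \left(-119 + 85\right) = \left(3 - 0\right) 7 \left(-119 + 85\right) = \left(3 + 0\right) 7 \left(-34\right) = 3 \cdot 7 \left(-34\right) = 21 \left(-34\right) = -714$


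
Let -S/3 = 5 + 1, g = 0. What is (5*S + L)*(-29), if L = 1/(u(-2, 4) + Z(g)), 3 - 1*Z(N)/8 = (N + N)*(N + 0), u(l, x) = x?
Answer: 73051/28 ≈ 2609.0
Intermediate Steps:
Z(N) = 24 - 16*N² (Z(N) = 24 - 8*(N + N)*(N + 0) = 24 - 8*2*N*N = 24 - 16*N²)
S = -18 (S = -3*(5 + 1) = -3*6 = -18)
L = 1/28 (L = 1/(4 + (24 - 16*0²)) = 1/(4 + (24 - 16*0)) = 1/(4 + (24 + 0)) = 1/(4 + 24) = 1/28 ≈ 0.035714)
(5*S + L)*(-29) = (5*(-18) + 1/28)*(-29) = (-90 + 1/28)*(-29) = -2519/28*(-29) = 73051/28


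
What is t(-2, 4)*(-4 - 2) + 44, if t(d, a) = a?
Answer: 20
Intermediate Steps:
t(-2, 4)*(-4 - 2) + 44 = 4*(-4 - 2) + 44 = 4*(-6) + 44 = -24 + 44 = 20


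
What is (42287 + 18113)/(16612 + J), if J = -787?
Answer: 2416/633 ≈ 3.8167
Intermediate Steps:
(42287 + 18113)/(16612 + J) = (42287 + 18113)/(16612 - 787) = 60400/15825 = 60400*(1/15825) = 2416/633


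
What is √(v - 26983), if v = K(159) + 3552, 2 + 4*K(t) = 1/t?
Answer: I*√2369486847/318 ≈ 153.07*I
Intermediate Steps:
K(t) = -½ + 1/(4*t)
v = 2258755/636 (v = (¼)*(1 - 2*159)/159 + 3552 = (¼)*(1/159)*(1 - 318) + 3552 = (¼)*(1/159)*(-317) + 3552 = -317/636 + 3552 = 2258755/636 ≈ 3551.5)
√(v - 26983) = √(2258755/636 - 26983) = √(-14902433/636) = I*√2369486847/318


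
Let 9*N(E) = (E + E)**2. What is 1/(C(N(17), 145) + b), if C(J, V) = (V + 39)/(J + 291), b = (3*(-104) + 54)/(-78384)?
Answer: 49316600/21796309 ≈ 2.2626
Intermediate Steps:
N(E) = 4*E**2/9 (N(E) = (E + E)**2/9 = (2*E)**2/9 = (4*E**2)/9 = 4*E**2/9)
b = 43/13064 (b = (-312 + 54)*(-1/78384) = -258*(-1/78384) = 43/13064 ≈ 0.0032915)
C(J, V) = (39 + V)/(291 + J)
1/(C(N(17), 145) + b) = 1/((39 + 145)/(291 + (4/9)*17**2) + 43/13064) = 1/(184/(291 + (4/9)*289) + 43/13064) = 1/(184/(291 + 1156/9) + 43/13064) = 1/(184/(3775/9) + 43/13064) = 1/((9/3775)*184 + 43/13064) = 1/(1656/3775 + 43/13064) = 1/(21796309/49316600) = 49316600/21796309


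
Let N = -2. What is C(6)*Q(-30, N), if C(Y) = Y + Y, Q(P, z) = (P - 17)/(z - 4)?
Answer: 94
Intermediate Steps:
Q(P, z) = (-17 + P)/(-4 + z)
C(Y) = 2*Y
C(6)*Q(-30, N) = (2*6)*((-17 - 30)/(-4 - 2)) = 12*(-47/(-6)) = 12*(-⅙*(-47)) = 12*(47/6) = 94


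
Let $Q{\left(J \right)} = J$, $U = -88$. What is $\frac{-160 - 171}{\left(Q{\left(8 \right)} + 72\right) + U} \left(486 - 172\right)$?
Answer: $\frac{51967}{4} \approx 12992.0$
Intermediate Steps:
$\frac{-160 - 171}{\left(Q{\left(8 \right)} + 72\right) + U} \left(486 - 172\right) = \frac{-160 - 171}{\left(8 + 72\right) - 88} \left(486 - 172\right) = - \frac{331}{80 - 88} \cdot 314 = - \frac{331}{-8} \cdot 314 = \left(-331\right) \left(- \frac{1}{8}\right) 314 = \frac{331}{8} \cdot 314 = \frac{51967}{4}$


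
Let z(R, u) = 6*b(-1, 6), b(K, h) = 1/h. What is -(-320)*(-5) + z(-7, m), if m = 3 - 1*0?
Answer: -1599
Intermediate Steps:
m = 3 (m = 3 + 0 = 3)
z(R, u) = 1 (z(R, u) = 6/6 = 6*(1/6) = 1)
-(-320)*(-5) + z(-7, m) = -(-320)*(-5) + 1 = -32*50 + 1 = -1600 + 1 = -1599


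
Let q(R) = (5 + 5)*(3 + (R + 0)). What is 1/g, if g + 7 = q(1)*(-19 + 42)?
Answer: 1/913 ≈ 0.0010953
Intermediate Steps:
q(R) = 30 + 10*R (q(R) = 10*(3 + R) = 30 + 10*R)
g = 913 (g = -7 + (30 + 10*1)*(-19 + 42) = -7 + (30 + 10)*23 = -7 + 40*23 = -7 + 920 = 913)
1/g = 1/913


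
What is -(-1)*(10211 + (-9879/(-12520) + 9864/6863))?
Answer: 877569021217/85924760 ≈ 10213.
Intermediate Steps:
-(-1)*(10211 + (-9879/(-12520) + 9864/6863)) = -(-1)*(10211 + (-9879*(-1/12520) + 9864*(1/6863))) = -(-1)*(10211 + (9879/12520 + 9864/6863)) = -(-1)*(10211 + 191296857/85924760) = -(-1)*877569021217/85924760 = -1*(-877569021217/85924760) = 877569021217/85924760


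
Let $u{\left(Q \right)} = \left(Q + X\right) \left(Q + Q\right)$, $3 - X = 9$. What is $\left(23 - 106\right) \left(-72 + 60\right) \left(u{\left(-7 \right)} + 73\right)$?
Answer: $253980$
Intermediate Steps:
$X = -6$ ($X = 3 - 9 = -6$)
$u{\left(Q \right)} = 2 Q \left(-6 + Q\right)$ ($u{\left(Q \right)} = \left(Q - 6\right) \left(Q + Q\right) = \left(-6 + Q\right) 2 Q = 2 Q \left(-6 + Q\right)$)
$\left(23 - 106\right) \left(-72 + 60\right) \left(u{\left(-7 \right)} + 73\right) = \left(23 - 106\right) \left(-72 + 60\right) \left(2 \left(-7\right) \left(-6 - 7\right) + 73\right) = - 83 \left(- 12 \left(2 \left(-7\right) \left(-13\right) + 73\right)\right) = - 83 \left(- 12 \left(182 + 73\right)\right) = - 83 \left(\left(-12\right) 255\right) = \left(-83\right) \left(-3060\right) = 253980$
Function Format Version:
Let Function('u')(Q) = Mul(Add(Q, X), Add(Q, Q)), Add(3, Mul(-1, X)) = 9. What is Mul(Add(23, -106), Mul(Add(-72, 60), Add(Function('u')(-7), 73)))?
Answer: 253980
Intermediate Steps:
X = -6 (X = Add(3, Mul(-1, 9)) = Add(3, -9) = -6)
Function('u')(Q) = Mul(2, Q, Add(-6, Q)) (Function('u')(Q) = Mul(Add(Q, -6), Add(Q, Q)) = Mul(Add(-6, Q), Mul(2, Q)) = Mul(2, Q, Add(-6, Q)))
Mul(Add(23, -106), Mul(Add(-72, 60), Add(Function('u')(-7), 73))) = Mul(Add(23, -106), Mul(Add(-72, 60), Add(Mul(2, -7, Add(-6, -7)), 73))) = Mul(-83, Mul(-12, Add(Mul(2, -7, -13), 73))) = Mul(-83, Mul(-12, Add(182, 73))) = Mul(-83, Mul(-12, 255)) = Mul(-83, -3060) = 253980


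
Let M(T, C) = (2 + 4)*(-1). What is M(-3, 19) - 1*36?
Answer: -42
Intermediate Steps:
M(T, C) = -6 (M(T, C) = 6*(-1) = -6)
M(-3, 19) - 1*36 = -6 - 1*36 = -6 - 36 = -42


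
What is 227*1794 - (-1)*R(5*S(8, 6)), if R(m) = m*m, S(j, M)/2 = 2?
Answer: 407638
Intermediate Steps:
S(j, M) = 4 (S(j, M) = 2*2 = 4)
R(m) = m²
227*1794 - (-1)*R(5*S(8, 6)) = 227*1794 - (-1)*(5*4)² = 407238 - (-1)*20² = 407238 - (-1)*400 = 407238 - 1*(-400) = 407238 + 400 = 407638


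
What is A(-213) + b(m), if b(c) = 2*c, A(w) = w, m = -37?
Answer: -287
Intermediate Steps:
A(-213) + b(m) = -213 + 2*(-37) = -213 - 74 = -287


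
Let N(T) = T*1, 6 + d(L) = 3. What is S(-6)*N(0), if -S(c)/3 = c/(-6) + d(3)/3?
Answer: 0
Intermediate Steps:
d(L) = -3 (d(L) = -6 + 3 = -3)
S(c) = 3 + c/2 (S(c) = -3*(c/(-6) - 3/3) = -3*(c*(-⅙) - 3*⅓) = -3*(-c/6 - 1) = -3*(-1 - c/6) = 3 + c/2)
N(T) = T
S(-6)*N(0) = (3 + (½)*(-6))*0 = (3 - 3)*0 = 0*0 = 0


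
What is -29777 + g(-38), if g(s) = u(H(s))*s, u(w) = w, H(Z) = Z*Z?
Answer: -84649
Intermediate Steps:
H(Z) = Z²
g(s) = s³ (g(s) = s²*s = s³)
-29777 + g(-38) = -29777 + (-38)³ = -29777 - 54872 = -84649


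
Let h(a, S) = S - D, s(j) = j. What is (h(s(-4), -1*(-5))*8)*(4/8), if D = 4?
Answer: 4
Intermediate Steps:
h(a, S) = -4 + S (h(a, S) = S - 1*4 = S - 4 = -4 + S)
(h(s(-4), -1*(-5))*8)*(4/8) = ((-4 - 1*(-5))*8)*(4/8) = ((-4 + 5)*8)*(4*(⅛)) = (1*8)*(½) = 8*(½) = 4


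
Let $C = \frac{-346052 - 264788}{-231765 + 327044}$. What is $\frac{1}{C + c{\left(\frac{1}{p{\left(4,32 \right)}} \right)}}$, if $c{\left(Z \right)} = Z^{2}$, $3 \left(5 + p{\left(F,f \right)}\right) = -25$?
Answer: $- \frac{152446400}{976486489} \approx -0.15612$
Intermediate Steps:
$p{\left(F,f \right)} = - \frac{40}{3}$ ($p{\left(F,f \right)} = -5 + \frac{1}{3} \left(-25\right) = -5 - \frac{25}{3} = - \frac{40}{3}$)
$C = - \frac{610840}{95279} \approx -6.4111$
$\frac{1}{C + c{\left(\frac{1}{p{\left(4,32 \right)}} \right)}} = \frac{1}{- \frac{610840}{95279} + \left(\frac{1}{- \frac{40}{3}}\right)^{2}} = \frac{1}{- \frac{610840}{95279} + \left(- \frac{3}{40}\right)^{2}} = \frac{1}{- \frac{610840}{95279} + \frac{9}{1600}} = \frac{1}{- \frac{976486489}{152446400}} = - \frac{152446400}{976486489}$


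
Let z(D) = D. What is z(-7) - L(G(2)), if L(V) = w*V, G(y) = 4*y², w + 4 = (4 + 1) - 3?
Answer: 25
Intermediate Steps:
w = -2 (w = -4 + ((4 + 1) - 3) = -4 + (5 - 3) = -4 + 2 = -2)
L(V) = -2*V
z(-7) - L(G(2)) = -7 - (-2)*4*2² = -7 - (-2)*4*4 = -7 - (-2)*16 = -7 - 1*(-32) = -7 + 32 = 25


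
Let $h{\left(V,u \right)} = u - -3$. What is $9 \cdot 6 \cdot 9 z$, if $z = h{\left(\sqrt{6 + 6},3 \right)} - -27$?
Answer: $16038$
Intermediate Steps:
$h{\left(V,u \right)} = 3 + u$ ($h{\left(V,u \right)} = u + 3 = 3 + u$)
$z = 33$ ($z = \left(3 + 3\right) - -27 = 6 + 27 = 33$)
$9 \cdot 6 \cdot 9 z = 9 \cdot 6 \cdot 9 \cdot 33 = 54 \cdot 9 \cdot 33 = 486 \cdot 33 = 16038$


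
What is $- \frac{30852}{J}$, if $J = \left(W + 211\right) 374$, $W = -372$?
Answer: $\frac{15426}{30107} \approx 0.51237$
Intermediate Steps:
$J = -60214$ ($J = \left(-372 + 211\right) 374 = \left(-161\right) 374 = -60214$)
$- \frac{30852}{J} = - \frac{30852}{-60214} = \left(-30852\right) \left(- \frac{1}{60214}\right) = \frac{15426}{30107}$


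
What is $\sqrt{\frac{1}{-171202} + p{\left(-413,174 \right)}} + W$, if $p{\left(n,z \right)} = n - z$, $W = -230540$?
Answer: $-230540 + \frac{15 i \sqrt{76466859694}}{171202} \approx -2.3054 \cdot 10^{5} + 24.228 i$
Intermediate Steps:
$\sqrt{\frac{1}{-171202} + p{\left(-413,174 \right)}} + W = \sqrt{\frac{1}{-171202} - 587} - 230540 = \sqrt{- \frac{1}{171202} - 587} - 230540 = \sqrt{- \frac{100495575}{171202}} - 230540 = \frac{15 i \sqrt{76466859694}}{171202} - 230540 = -230540 + \frac{15 i \sqrt{76466859694}}{171202}$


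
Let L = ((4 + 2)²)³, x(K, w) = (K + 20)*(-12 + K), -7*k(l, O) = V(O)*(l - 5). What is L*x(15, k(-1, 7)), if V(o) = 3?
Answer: 4898880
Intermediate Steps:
k(l, O) = 15/7 - 3*l/7 (k(l, O) = -3*(l - 5)/7 = -3*(-5 + l)/7 = -(-15 + 3*l)/7 = 15/7 - 3*l/7)
x(K, w) = (-12 + K)*(20 + K) (x(K, w) = (20 + K)*(-12 + K) = (-12 + K)*(20 + K))
L = 46656 (L = (6²)³ = 36³ = 46656)
L*x(15, k(-1, 7)) = 46656*(-240 + 15² + 8*15) = 46656*(-240 + 225 + 120) = 46656*105 = 4898880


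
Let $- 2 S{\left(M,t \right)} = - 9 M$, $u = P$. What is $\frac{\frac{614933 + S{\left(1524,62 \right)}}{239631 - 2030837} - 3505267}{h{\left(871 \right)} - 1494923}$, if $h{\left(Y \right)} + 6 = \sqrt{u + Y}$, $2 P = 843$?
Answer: $\frac{199705208331943951}{85170424292395653} + \frac{6278655903793 \sqrt{5170}}{8006019883485191382} \approx 2.3448$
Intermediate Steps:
$P = \frac{843}{2}$ ($P = \frac{1}{2} \cdot 843 = \frac{843}{2} \approx 421.5$)
$u = \frac{843}{2} \approx 421.5$
$S{\left(M,t \right)} = \frac{9 M}{2}$ ($S{\left(M,t \right)} = - \frac{\left(-9\right) M}{2} = \frac{9 M}{2}$)
$h{\left(Y \right)} = -6 + \sqrt{\frac{843}{2} + Y}$
$\frac{\frac{614933 + S{\left(1524,62 \right)}}{239631 - 2030837} - 3505267}{h{\left(871 \right)} - 1494923} = \frac{\frac{614933 + \frac{9}{2} \cdot 1524}{239631 - 2030837} - 3505267}{\left(-6 + \frac{\sqrt{1686 + 4 \cdot 871}}{2}\right) - 1494923} = \frac{\frac{614933 + 6858}{-1791206} - 3505267}{\left(-6 + \frac{\sqrt{1686 + 3484}}{2}\right) - 1494923} = \frac{621791 \left(- \frac{1}{1791206}\right) - 3505267}{\left(-6 + \frac{\sqrt{5170}}{2}\right) - 1494923} = \frac{- \frac{621791}{1791206} - 3505267}{-1494929 + \frac{\sqrt{5170}}{2}} = - \frac{6278655903793}{1791206 \left(-1494929 + \frac{\sqrt{5170}}{2}\right)}$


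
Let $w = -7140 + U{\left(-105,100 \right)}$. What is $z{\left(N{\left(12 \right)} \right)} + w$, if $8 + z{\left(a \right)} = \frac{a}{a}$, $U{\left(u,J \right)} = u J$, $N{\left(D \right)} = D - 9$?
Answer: $-17647$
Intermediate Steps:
$N{\left(D \right)} = -9 + D$
$U{\left(u,J \right)} = J u$
$z{\left(a \right)} = -7$ ($z{\left(a \right)} = -8 + \frac{a}{a} = -8 + 1 = -7$)
$w = -17640$ ($w = -7140 + 100 \left(-105\right) = -7140 - 10500 = -17640$)
$z{\left(N{\left(12 \right)} \right)} + w = -7 - 17640 = -17647$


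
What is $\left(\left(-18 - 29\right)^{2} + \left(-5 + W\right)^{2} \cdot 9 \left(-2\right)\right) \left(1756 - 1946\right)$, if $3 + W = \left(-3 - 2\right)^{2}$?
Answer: $568670$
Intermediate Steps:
$W = 22$ ($W = -3 + \left(-3 - 2\right)^{2} = -3 + \left(-5\right)^{2} = -3 + 25 = 22$)
$\left(\left(-18 - 29\right)^{2} + \left(-5 + W\right)^{2} \cdot 9 \left(-2\right)\right) \left(1756 - 1946\right) = \left(\left(-18 - 29\right)^{2} + \left(-5 + 22\right)^{2} \cdot 9 \left(-2\right)\right) \left(1756 - 1946\right) = \left(\left(-47\right)^{2} + 17^{2} \cdot 9 \left(-2\right)\right) \left(-190\right) = \left(2209 + 289 \cdot 9 \left(-2\right)\right) \left(-190\right) = \left(2209 + 2601 \left(-2\right)\right) \left(-190\right) = \left(2209 - 5202\right) \left(-190\right) = \left(-2993\right) \left(-190\right) = 568670$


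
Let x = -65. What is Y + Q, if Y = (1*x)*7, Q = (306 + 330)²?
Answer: 404041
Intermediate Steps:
Q = 404496 (Q = 636² = 404496)
Y = -455 (Y = (1*(-65))*7 = -65*7 = -455)
Y + Q = -455 + 404496 = 404041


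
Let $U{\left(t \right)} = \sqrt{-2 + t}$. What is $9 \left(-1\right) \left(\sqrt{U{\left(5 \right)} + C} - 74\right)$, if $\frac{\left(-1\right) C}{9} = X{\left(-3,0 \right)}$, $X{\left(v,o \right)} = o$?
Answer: $666 - 9 \sqrt[4]{3} \approx 654.16$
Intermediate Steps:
$C = 0$ ($C = \left(-9\right) 0 = 0$)
$9 \left(-1\right) \left(\sqrt{U{\left(5 \right)} + C} - 74\right) = 9 \left(-1\right) \left(\sqrt{\sqrt{-2 + 5} + 0} - 74\right) = - 9 \left(\sqrt{\sqrt{3} + 0} - 74\right) = - 9 \left(\sqrt{\sqrt{3}} - 74\right) = - 9 \left(\sqrt[4]{3} - 74\right) = - 9 \left(-74 + \sqrt[4]{3}\right) = 666 - 9 \sqrt[4]{3}$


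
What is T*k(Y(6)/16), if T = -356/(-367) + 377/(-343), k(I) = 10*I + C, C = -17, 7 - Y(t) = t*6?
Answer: 4566531/1007048 ≈ 4.5346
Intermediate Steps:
Y(t) = 7 - 6*t (Y(t) = 7 - t*6 = 7 - 6*t)
k(I) = -17 + 10*I (k(I) = 10*I - 17 = -17 + 10*I)
T = -16251/125881 (T = -356*(-1/367) + 377*(-1/343) = 356/367 - 377/343 = -16251/125881 ≈ -0.12910)
T*k(Y(6)/16) = -16251*(-17 + 10*((7 - 6*6)/16))/125881 = -16251*(-17 + 10*((7 - 36)*(1/16)))/125881 = -16251*(-17 + 10*(-29*1/16))/125881 = -16251*(-17 + 10*(-29/16))/125881 = -16251*(-17 - 145/8)/125881 = -16251/125881*(-281/8) = 4566531/1007048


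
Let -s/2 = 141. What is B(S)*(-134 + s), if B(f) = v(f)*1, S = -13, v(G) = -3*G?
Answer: -16224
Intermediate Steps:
s = -282 (s = -2*141 = -282)
B(f) = -3*f (B(f) = -3*f*1 = -3*f)
B(S)*(-134 + s) = (-3*(-13))*(-134 - 282) = 39*(-416) = -16224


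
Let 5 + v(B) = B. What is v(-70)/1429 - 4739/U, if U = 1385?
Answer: -6875906/1979165 ≈ -3.4741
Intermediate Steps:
v(B) = -5 + B
v(-70)/1429 - 4739/U = (-5 - 70)/1429 - 4739/1385 = -75*1/1429 - 4739*1/1385 = -75/1429 - 4739/1385 = -6875906/1979165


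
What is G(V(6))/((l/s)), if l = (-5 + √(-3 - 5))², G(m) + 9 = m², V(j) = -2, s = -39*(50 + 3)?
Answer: 58565/363 + 68900*I*√2/363 ≈ 161.34 + 268.43*I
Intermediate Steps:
s = -2067 (s = -39*53 = -2067)
G(m) = -9 + m²
l = (-5 + 2*I*√2)² (l = (-5 + √(-8))² = (-5 + 2*I*√2)² ≈ 17.0 - 28.284*I)
G(V(6))/((l/s)) = (-9 + (-2)²)/(((17 - 20*I*√2)/(-2067))) = (-9 + 4)/(((17 - 20*I*√2)*(-1/2067))) = -5/(-17/2067 + 20*I*√2/2067)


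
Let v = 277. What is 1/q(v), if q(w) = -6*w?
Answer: -1/1662 ≈ -0.00060168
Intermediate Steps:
1/q(v) = 1/(-6*277) = 1/(-1662) = -1/1662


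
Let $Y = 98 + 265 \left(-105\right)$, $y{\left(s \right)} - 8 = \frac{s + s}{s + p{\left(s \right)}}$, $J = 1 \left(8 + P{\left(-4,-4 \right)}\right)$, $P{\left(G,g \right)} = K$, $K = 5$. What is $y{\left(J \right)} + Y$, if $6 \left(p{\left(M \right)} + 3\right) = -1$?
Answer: $- \frac{1635265}{59} \approx -27716.0$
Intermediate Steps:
$P{\left(G,g \right)} = 5$
$J = 13$ ($J = 1 \left(8 + 5\right) = 1 \cdot 13 = 13$)
$p{\left(M \right)} = - \frac{19}{6}$ ($p{\left(M \right)} = -3 + \frac{1}{6} \left(-1\right) = -3 - \frac{1}{6} = - \frac{19}{6}$)
$y{\left(s \right)} = 8 + \frac{2 s}{- \frac{19}{6} + s}$ ($y{\left(s \right)} = 8 + \frac{s + s}{s - \frac{19}{6}} = 8 + \frac{2 s}{- \frac{19}{6} + s}$)
$Y = -27727$ ($Y = 98 - 27825 = -27727$)
$y{\left(J \right)} + Y = \frac{4 \left(-38 + 15 \cdot 13\right)}{-19 + 6 \cdot 13} - 27727 = \frac{4 \left(-38 + 195\right)}{-19 + 78} - 27727 = 4 \cdot \frac{1}{59} \cdot 157 - 27727 = \frac{628}{59} - 27727 = - \frac{1635265}{59}$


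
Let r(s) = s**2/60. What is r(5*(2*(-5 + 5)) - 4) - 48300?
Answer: -724496/15 ≈ -48300.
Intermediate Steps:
r(s) = s**2/60 (r(s) = s**2*(1/60) = s**2/60)
r(5*(2*(-5 + 5)) - 4) - 48300 = (5*(2*(-5 + 5)) - 4)**2/60 - 48300 = (5*(2*0) - 4)**2/60 - 48300 = (5*0 - 4)**2/60 - 48300 = (0 - 4)**2/60 - 48300 = (1/60)*(-4)**2 - 48300 = (1/60)*16 - 48300 = 4/15 - 48300 = -724496/15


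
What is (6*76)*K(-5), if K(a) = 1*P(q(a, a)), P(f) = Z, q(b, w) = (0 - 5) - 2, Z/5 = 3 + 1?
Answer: 9120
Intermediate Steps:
Z = 20 (Z = 5*(3 + 1) = 5*4 = 20)
q(b, w) = -7 (q(b, w) = -5 - 2 = -7)
P(f) = 20
K(a) = 20 (K(a) = 1*20 = 20)
(6*76)*K(-5) = (6*76)*20 = 456*20 = 9120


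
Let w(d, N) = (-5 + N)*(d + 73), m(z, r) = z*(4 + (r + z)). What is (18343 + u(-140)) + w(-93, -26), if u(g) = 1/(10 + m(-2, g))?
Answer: 5423419/286 ≈ 18963.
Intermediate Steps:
m(z, r) = z*(4 + r + z)
w(d, N) = (-5 + N)*(73 + d)
u(g) = 1/(6 - 2*g) (u(g) = 1/(10 - 2*(4 + g - 2)) = 1/(10 - 2*(2 + g)) = 1/(10 + (-4 - 2*g)) = 1/(6 - 2*g))
(18343 + u(-140)) + w(-93, -26) = (18343 - 1/(-6 + 2*(-140))) + (-365 - 5*(-93) + 73*(-26) - 26*(-93)) = (18343 - 1/(-6 - 280)) + (-365 + 465 - 1898 + 2418) = (18343 - 1/(-286)) + 620 = (18343 - 1*(-1/286)) + 620 = (18343 + 1/286) + 620 = 5246099/286 + 620 = 5423419/286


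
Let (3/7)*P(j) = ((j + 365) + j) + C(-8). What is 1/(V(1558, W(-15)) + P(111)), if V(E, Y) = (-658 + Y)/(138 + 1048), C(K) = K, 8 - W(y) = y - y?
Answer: 593/800818 ≈ 0.00074049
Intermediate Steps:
W(y) = 8 (W(y) = 8 - (y - y) = 8 - 1*0 = 8 + 0 = 8)
V(E, Y) = -329/593 + Y/1186 (V(E, Y) = (-658 + Y)/1186 = (-658 + Y)*(1/1186) = -329/593 + Y/1186)
P(j) = 833 + 14*j/3 (P(j) = 7*(((j + 365) + j) - 8)/3 = 7*(((365 + j) + j) - 8)/3 = 7*((365 + 2*j) - 8)/3 = 7*(357 + 2*j)/3 = 833 + 14*j/3)
1/(V(1558, W(-15)) + P(111)) = 1/((-329/593 + (1/1186)*8) + (833 + (14/3)*111)) = 1/((-329/593 + 4/593) + (833 + 518)) = 1/(-325/593 + 1351) = 1/(800818/593) = 593/800818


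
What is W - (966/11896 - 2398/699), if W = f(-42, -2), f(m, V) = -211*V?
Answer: 1768454831/4157652 ≈ 425.35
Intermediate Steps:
W = 422 (W = -211*(-2) = 422)
W - (966/11896 - 2398/699) = 422 - (966/11896 - 2398/699) = 422 - (966*(1/11896) - 2398*1/699) = 422 - (483/5948 - 2398/699) = 422 - 1*(-13925687/4157652) = 422 + 13925687/4157652 = 1768454831/4157652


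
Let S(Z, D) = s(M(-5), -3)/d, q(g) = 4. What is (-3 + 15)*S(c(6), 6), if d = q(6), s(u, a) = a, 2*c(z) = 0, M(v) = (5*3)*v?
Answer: -9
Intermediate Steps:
M(v) = 15*v
c(z) = 0 (c(z) = (1/2)*0 = 0)
d = 4
S(Z, D) = -3/4
(-3 + 15)*S(c(6), 6) = (-3 + 15)*(-3/4) = 12*(-3/4) = -9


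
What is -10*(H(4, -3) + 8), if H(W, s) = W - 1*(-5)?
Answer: -170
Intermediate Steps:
H(W, s) = 5 + W (H(W, s) = W + 5 = 5 + W)
-10*(H(4, -3) + 8) = -10*((5 + 4) + 8) = -10*(9 + 8) = -10*17 = -170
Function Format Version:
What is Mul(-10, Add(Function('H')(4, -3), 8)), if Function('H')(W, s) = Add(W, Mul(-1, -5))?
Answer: -170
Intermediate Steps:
Function('H')(W, s) = Add(5, W) (Function('H')(W, s) = Add(W, 5) = Add(5, W))
Mul(-10, Add(Function('H')(4, -3), 8)) = Mul(-10, Add(Add(5, 4), 8)) = Mul(-10, Add(9, 8)) = Mul(-10, 17) = -170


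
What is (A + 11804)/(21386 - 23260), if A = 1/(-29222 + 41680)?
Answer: -147054233/23346292 ≈ -6.2988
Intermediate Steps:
A = 1/12458 ≈ 8.0270e-5
(A + 11804)/(21386 - 23260) = (1/12458 + 11804)/(21386 - 23260) = (147054233/12458)/(-1874) = (147054233/12458)*(-1/1874) = -147054233/23346292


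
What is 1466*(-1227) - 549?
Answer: -1799331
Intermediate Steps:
1466*(-1227) - 549 = -1798782 - 549 = -1799331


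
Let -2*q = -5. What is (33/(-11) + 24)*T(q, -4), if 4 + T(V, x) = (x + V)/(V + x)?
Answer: -63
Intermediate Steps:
q = 5/2 (q = -½*(-5) = 5/2 ≈ 2.5000)
T(V, x) = -3 (T(V, x) = -4 + (x + V)/(V + x) = -4 + (V + x)/(V + x) = -4 + 1 = -3)
(33/(-11) + 24)*T(q, -4) = (33/(-11) + 24)*(-3) = (33*(-1/11) + 24)*(-3) = (-3 + 24)*(-3) = 21*(-3) = -63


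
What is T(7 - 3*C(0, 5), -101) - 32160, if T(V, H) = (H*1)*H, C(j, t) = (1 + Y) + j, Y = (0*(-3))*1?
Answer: -21959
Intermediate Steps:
Y = 0 (Y = 0*1 = 0)
C(j, t) = 1 + j (C(j, t) = (1 + 0) + j = 1 + j)
T(V, H) = H² (T(V, H) = H*H = H²)
T(7 - 3*C(0, 5), -101) - 32160 = (-101)² - 32160 = 10201 - 32160 = -21959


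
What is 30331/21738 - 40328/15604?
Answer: -100841285/84799938 ≈ -1.1892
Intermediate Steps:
30331/21738 - 40328/15604 = 30331*(1/21738) - 40328*1/15604 = 30331/21738 - 10082/3901 = -100841285/84799938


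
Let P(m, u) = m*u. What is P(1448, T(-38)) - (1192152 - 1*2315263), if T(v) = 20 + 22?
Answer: 1183927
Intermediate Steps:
T(v) = 42
P(1448, T(-38)) - (1192152 - 1*2315263) = 1448*42 - (1192152 - 1*2315263) = 60816 - (1192152 - 2315263) = 60816 - 1*(-1123111) = 60816 + 1123111 = 1183927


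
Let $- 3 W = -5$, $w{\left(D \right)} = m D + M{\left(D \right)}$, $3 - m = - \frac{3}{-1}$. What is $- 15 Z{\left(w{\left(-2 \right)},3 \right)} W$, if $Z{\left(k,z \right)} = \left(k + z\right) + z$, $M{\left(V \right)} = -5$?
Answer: $-25$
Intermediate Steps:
$m = 0$ ($m = 3 - - \frac{3}{-1} = 3 - \left(-3\right) \left(-1\right) = 3 - 3 = 0$)
$w{\left(D \right)} = -5$ ($w{\left(D \right)} = 0 D - 5 = 0 - 5 = -5$)
$W = \frac{5}{3}$ ($W = \left(- \frac{1}{3}\right) \left(-5\right) = \frac{5}{3} \approx 1.6667$)
$Z{\left(k,z \right)} = k + 2 z$
$- 15 Z{\left(w{\left(-2 \right)},3 \right)} W = - 15 \left(-5 + 2 \cdot 3\right) \frac{5}{3} = - 15 \left(-5 + 6\right) \frac{5}{3} = \left(-15\right) 1 \cdot \frac{5}{3} = \left(-15\right) \frac{5}{3} = -25$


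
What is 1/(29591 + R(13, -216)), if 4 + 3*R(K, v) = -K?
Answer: 3/88756 ≈ 3.3801e-5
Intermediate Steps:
R(K, v) = -4/3 - K/3 (R(K, v) = -4/3 + (-K)/3 = -4/3 - K/3)
1/(29591 + R(13, -216)) = 1/(29591 + (-4/3 - ⅓*13)) = 1/(29591 + (-4/3 - 13/3)) = 1/(29591 - 17/3) = 1/(88756/3) = 3/88756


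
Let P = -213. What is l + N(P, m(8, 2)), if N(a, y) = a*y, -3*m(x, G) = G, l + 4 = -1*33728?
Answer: -33590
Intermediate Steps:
l = -33732 (l = -4 - 1*33728 = -4 - 33728 = -33732)
m(x, G) = -G/3
l + N(P, m(8, 2)) = -33732 - (-71)*2 = -33732 - 213*(-⅔) = -33732 + 142 = -33590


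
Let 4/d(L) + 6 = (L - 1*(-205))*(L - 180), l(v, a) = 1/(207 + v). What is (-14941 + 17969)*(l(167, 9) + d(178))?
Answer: -274034/36091 ≈ -7.5929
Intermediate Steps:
d(L) = 4/(-6 + (-180 + L)*(205 + L)) (d(L) = 4/(-6 + (L - 1*(-205))*(L - 180)) = 4/(-6 + (L + 205)*(-180 + L)) = 4/(-6 + (205 + L)*(-180 + L)) = 4/(-6 + (-180 + L)*(205 + L)))
(-14941 + 17969)*(l(167, 9) + d(178)) = (-14941 + 17969)*(1/(207 + 167) + 4/(-36906 + 178² + 25*178)) = 3028*(1/374 + 4/(-36906 + 31684 + 4450)) = 3028*(1/374 + 4/(-772)) = 3028*(1/374 + 4*(-1/772)) = 3028*(1/374 - 1/193) = 3028*(-181/72182) = -274034/36091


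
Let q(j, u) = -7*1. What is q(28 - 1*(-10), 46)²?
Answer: 49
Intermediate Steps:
q(j, u) = -7
q(28 - 1*(-10), 46)² = (-7)² = 49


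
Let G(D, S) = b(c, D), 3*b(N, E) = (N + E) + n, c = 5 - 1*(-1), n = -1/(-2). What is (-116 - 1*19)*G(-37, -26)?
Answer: 2745/2 ≈ 1372.5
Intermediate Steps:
n = ½ (n = -1*(-½) = ½ ≈ 0.50000)
c = 6 (c = 5 + 1 = 6)
b(N, E) = ⅙ + E/3 + N/3 (b(N, E) = ((N + E) + ½)/3 = ((E + N) + ½)/3 = (½ + E + N)/3 = ⅙ + E/3 + N/3)
G(D, S) = 13/6 + D/3 (G(D, S) = ⅙ + D/3 + (⅓)*6 = ⅙ + D/3 + 2 = 13/6 + D/3)
(-116 - 1*19)*G(-37, -26) = (-116 - 1*19)*(13/6 + (⅓)*(-37)) = (-116 - 19)*(13/6 - 37/3) = -135*(-61/6) = 2745/2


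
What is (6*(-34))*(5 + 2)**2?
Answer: -9996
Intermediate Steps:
(6*(-34))*(5 + 2)**2 = -204*7**2 = -204*49 = -9996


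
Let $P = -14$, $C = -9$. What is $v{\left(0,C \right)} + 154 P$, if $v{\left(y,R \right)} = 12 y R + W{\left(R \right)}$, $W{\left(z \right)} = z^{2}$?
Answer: $-2075$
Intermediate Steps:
$v{\left(y,R \right)} = R^{2} + 12 R y$ ($v{\left(y,R \right)} = 12 y R + R^{2} = 12 R y + R^{2} = R^{2} + 12 R y$)
$v{\left(0,C \right)} + 154 P = - 9 \left(-9 + 12 \cdot 0\right) + 154 \left(-14\right) = - 9 \left(-9 + 0\right) - 2156 = \left(-9\right) \left(-9\right) - 2156 = 81 - 2156 = -2075$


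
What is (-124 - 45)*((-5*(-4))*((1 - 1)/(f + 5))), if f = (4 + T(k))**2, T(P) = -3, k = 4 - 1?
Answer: 0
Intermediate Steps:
k = 3
f = 1 (f = (4 - 3)**2 = 1**2 = 1)
(-124 - 45)*((-5*(-4))*((1 - 1)/(f + 5))) = (-124 - 45)*((-5*(-4))*((1 - 1)/(1 + 5))) = -3380*0/6 = -3380*0*(1/6) = -3380*0 = -169*0 = 0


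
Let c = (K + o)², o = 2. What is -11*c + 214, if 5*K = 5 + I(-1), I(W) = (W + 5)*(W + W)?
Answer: 4811/25 ≈ 192.44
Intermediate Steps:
I(W) = 2*W*(5 + W) (I(W) = (5 + W)*(2*W) = 2*W*(5 + W))
K = -⅗ (K = (5 + 2*(-1)*(5 - 1))/5 = (5 + 2*(-1)*4)/5 = (5 - 8)/5 = (⅕)*(-3) = -⅗ ≈ -0.60000)
c = 49/25 (c = (-⅗ + 2)² = (7/5)² = 49/25 ≈ 1.9600)
-11*c + 214 = -11*49/25 + 214 = -539/25 + 214 = 4811/25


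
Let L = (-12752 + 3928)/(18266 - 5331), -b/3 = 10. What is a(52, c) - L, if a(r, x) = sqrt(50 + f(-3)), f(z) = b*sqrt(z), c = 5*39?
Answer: 8824/12935 + sqrt(50 - 30*I*sqrt(3)) ≈ 8.496 - 3.325*I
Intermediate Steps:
b = -30 (b = -3*10 = -30)
c = 195
f(z) = -30*sqrt(z)
a(r, x) = sqrt(50 - 30*I*sqrt(3))
L = -8824/12935 ≈ -0.68218
a(52, c) - L = sqrt(50 - 30*I*sqrt(3)) - 1*(-8824/12935) = sqrt(50 - 30*I*sqrt(3)) + 8824/12935 = 8824/12935 + sqrt(50 - 30*I*sqrt(3))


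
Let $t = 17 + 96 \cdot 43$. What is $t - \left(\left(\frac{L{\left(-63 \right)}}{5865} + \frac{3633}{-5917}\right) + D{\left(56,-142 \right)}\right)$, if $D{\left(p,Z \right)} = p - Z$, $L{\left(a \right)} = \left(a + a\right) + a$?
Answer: $\frac{45665325331}{11567735} \approx 3947.6$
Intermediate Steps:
$L{\left(a \right)} = 3 a$ ($L{\left(a \right)} = 2 a + a = 3 a$)
$t = 4145$ ($t = 17 + 4128 = 4145$)
$t - \left(\left(\frac{L{\left(-63 \right)}}{5865} + \frac{3633}{-5917}\right) + D{\left(56,-142 \right)}\right) = 4145 - \left(\left(\frac{3 \left(-63\right)}{5865} + \frac{3633}{-5917}\right) + \left(56 - -142\right)\right) = 4145 - \left(\left(\left(-189\right) \frac{1}{5865} + 3633 \left(- \frac{1}{5917}\right)\right) + \left(56 + 142\right)\right) = 4145 - \left(\left(- \frac{63}{1955} - \frac{3633}{5917}\right) + 198\right) = 4145 - \left(- \frac{7475286}{11567735} + 198\right) = 4145 - \frac{2282936244}{11567735} = \frac{45665325331}{11567735}$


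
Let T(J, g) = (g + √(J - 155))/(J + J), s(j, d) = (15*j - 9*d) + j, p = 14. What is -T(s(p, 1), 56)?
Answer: -28/215 - √15/215 ≈ -0.14825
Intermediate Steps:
s(j, d) = -9*d + 16*j (s(j, d) = (-9*d + 15*j) + j = -9*d + 16*j)
T(J, g) = (g + √(-155 + J))/(2*J) (T(J, g) = (g + √(-155 + J))/((2*J)) = (g + √(-155 + J))*(1/(2*J)) = (g + √(-155 + J))/(2*J))
-T(s(p, 1), 56) = -(56 + √(-155 + (-9*1 + 16*14)))/(2*(-9*1 + 16*14)) = -(56 + √(-155 + (-9 + 224)))/(2*(-9 + 224)) = -(56 + √(-155 + 215))/(2*215) = -(56 + √60)/(2*215) = -(56 + 2*√15)/(2*215) = -(28/215 + √15/215) = -28/215 - √15/215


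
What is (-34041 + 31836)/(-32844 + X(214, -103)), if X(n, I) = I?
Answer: 2205/32947 ≈ 0.066926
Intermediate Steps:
(-34041 + 31836)/(-32844 + X(214, -103)) = (-34041 + 31836)/(-32844 - 103) = -2205/(-32947) = -2205*(-1/32947) = 2205/32947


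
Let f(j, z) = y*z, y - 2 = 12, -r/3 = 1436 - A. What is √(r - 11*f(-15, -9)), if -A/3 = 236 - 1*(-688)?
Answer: I*√11238 ≈ 106.01*I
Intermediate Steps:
A = -2772 (A = -3*(236 - 1*(-688)) = -3*(236 + 688) = -3*924 = -2772)
r = -12624 (r = -3*(1436 - 1*(-2772)) = -3*(1436 + 2772) = -3*4208 = -12624)
y = 14 (y = 2 + 12 = 14)
f(j, z) = 14*z
√(r - 11*f(-15, -9)) = √(-12624 - 154*(-9)) = √(-12624 - 11*(-126)) = √(-12624 + 1386) = √(-11238) = I*√11238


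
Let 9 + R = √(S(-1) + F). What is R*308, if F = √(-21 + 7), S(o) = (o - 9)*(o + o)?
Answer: -2772 + 308*√(20 + I*√14) ≈ -1388.6 + 128.29*I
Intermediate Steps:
S(o) = 2*o*(-9 + o) (S(o) = (-9 + o)*(2*o) = 2*o*(-9 + o))
F = I*√14 (F = √(-14) = I*√14 ≈ 3.7417*I)
R = -9 + √(20 + I*√14) (R = -9 + √(2*(-1)*(-9 - 1) + I*√14) = -9 + √(2*(-1)*(-10) + I*√14) = -9 + √(20 + I*√14) ≈ -4.5085 + 0.41653*I)
R*308 = (-9 + √(20 + I*√14))*308 = -2772 + 308*√(20 + I*√14)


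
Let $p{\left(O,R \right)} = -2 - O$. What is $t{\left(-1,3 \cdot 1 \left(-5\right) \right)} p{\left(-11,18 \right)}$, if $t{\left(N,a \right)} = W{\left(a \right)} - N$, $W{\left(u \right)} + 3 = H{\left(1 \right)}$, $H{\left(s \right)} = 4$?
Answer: $18$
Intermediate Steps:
$W{\left(u \right)} = 1$ ($W{\left(u \right)} = -3 + 4 = 1$)
$t{\left(N,a \right)} = 1 - N$
$t{\left(-1,3 \cdot 1 \left(-5\right) \right)} p{\left(-11,18 \right)} = \left(1 - -1\right) \left(-2 - -11\right) = \left(1 + 1\right) \left(-2 + 11\right) = 2 \cdot 9 = 18$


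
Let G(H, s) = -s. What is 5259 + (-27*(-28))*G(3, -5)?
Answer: 9039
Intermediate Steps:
5259 + (-27*(-28))*G(3, -5) = 5259 + (-27*(-28))*(-1*(-5)) = 5259 + 756*5 = 5259 + 3780 = 9039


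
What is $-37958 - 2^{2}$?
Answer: $-37962$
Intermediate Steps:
$-37958 - 2^{2} = -37958 - 4 = -37962$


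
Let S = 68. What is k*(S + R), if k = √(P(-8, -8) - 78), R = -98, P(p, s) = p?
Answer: -30*I*√86 ≈ -278.21*I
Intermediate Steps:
k = I*√86 (k = √(-8 - 78) = √(-86) = I*√86 ≈ 9.2736*I)
k*(S + R) = (I*√86)*(68 - 98) = (I*√86)*(-30) = -30*I*√86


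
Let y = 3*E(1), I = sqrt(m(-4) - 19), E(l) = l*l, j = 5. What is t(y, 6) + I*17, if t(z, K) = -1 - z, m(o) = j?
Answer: -4 + 17*I*sqrt(14) ≈ -4.0 + 63.608*I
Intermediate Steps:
m(o) = 5
E(l) = l**2
I = I*sqrt(14) (I = sqrt(5 - 19) = sqrt(-14) = I*sqrt(14) ≈ 3.7417*I)
y = 3 (y = 3*1**2 = 3*1 = 3)
t(y, 6) + I*17 = (-1 - 1*3) + (I*sqrt(14))*17 = (-1 - 3) + 17*I*sqrt(14) = -4 + 17*I*sqrt(14)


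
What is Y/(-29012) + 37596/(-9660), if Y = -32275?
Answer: -64913221/23354660 ≈ -2.7795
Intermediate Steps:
Y/(-29012) + 37596/(-9660) = -32275/(-29012) + 37596/(-9660) = -32275*(-1/29012) + 37596*(-1/9660) = 32275/29012 - 3133/805 = -64913221/23354660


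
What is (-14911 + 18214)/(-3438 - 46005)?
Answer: -1101/16481 ≈ -0.066804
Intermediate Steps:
(-14911 + 18214)/(-3438 - 46005) = 3303/(-49443) = 3303*(-1/49443) = -1101/16481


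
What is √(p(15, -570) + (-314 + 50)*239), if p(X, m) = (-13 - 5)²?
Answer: 2*I*√15693 ≈ 250.54*I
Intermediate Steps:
p(X, m) = 324 (p(X, m) = (-18)² = 324)
√(p(15, -570) + (-314 + 50)*239) = √(324 + (-314 + 50)*239) = √(324 - 264*239) = √(324 - 63096) = √(-62772) = 2*I*√15693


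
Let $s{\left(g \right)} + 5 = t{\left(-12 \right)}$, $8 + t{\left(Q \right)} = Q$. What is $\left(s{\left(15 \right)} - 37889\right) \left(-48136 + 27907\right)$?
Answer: $766962306$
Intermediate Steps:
$t{\left(Q \right)} = -8 + Q$
$s{\left(g \right)} = -25$ ($s{\left(g \right)} = -5 - 20 = -25$)
$\left(s{\left(15 \right)} - 37889\right) \left(-48136 + 27907\right) = \left(-25 - 37889\right) \left(-48136 + 27907\right) = \left(-37914\right) \left(-20229\right) = 766962306$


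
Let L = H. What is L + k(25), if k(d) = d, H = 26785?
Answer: 26810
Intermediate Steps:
L = 26785
L + k(25) = 26785 + 25 = 26810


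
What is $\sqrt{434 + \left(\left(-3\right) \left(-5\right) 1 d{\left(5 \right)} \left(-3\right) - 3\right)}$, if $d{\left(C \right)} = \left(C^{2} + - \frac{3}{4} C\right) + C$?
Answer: $\frac{i \sqrt{3001}}{2} \approx 27.391 i$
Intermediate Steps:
$d{\left(C \right)} = C^{2} + \frac{C}{4}$ ($d{\left(C \right)} = \left(C^{2} + \left(-3\right) \frac{1}{4} C\right) + C = \left(C^{2} - \frac{3 C}{4}\right) + C = C^{2} + \frac{C}{4}$)
$\sqrt{434 + \left(\left(-3\right) \left(-5\right) 1 d{\left(5 \right)} \left(-3\right) - 3\right)} = \sqrt{434 + \left(\left(-3\right) \left(-5\right) 1 \cdot 5 \left(\frac{1}{4} + 5\right) \left(-3\right) - 3\right)} = \sqrt{434 + \left(15 \cdot 1 \cdot 5 \cdot \frac{21}{4} \left(-3\right) - 3\right)} = \sqrt{434 + \left(15 \cdot 1 \cdot \frac{105}{4} \left(-3\right) - 3\right)} = \sqrt{434 + \left(15 \cdot \frac{105}{4} \left(-3\right) - 3\right)} = \sqrt{434 + \left(\frac{1575}{4} \left(-3\right) - 3\right)} = \sqrt{434 - \frac{4737}{4}} = \sqrt{- \frac{3001}{4}} = \frac{i \sqrt{3001}}{2}$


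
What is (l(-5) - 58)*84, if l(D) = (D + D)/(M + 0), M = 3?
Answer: -5152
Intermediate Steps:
l(D) = 2*D/3 (l(D) = (D + D)/(3 + 0) = (2*D)/3 = (2*D)*(⅓) = 2*D/3)
(l(-5) - 58)*84 = ((⅔)*(-5) - 58)*84 = (-10/3 - 58)*84 = -184/3*84 = -5152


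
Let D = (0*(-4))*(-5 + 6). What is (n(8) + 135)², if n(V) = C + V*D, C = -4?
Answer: 17161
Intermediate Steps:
D = 0 (D = 0*1 = 0)
n(V) = -4 (n(V) = -4 + V*0 = -4 + 0 = -4)
(n(8) + 135)² = (-4 + 135)² = 131² = 17161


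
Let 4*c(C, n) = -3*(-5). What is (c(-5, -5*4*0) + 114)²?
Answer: 221841/16 ≈ 13865.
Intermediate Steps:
c(C, n) = 15/4 (c(C, n) = (-3*(-5))/4 = (¼)*15 = 15/4)
(c(-5, -5*4*0) + 114)² = (15/4 + 114)² = (471/4)² = 221841/16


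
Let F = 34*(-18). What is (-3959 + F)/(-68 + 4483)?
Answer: -4571/4415 ≈ -1.0353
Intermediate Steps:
F = -612
(-3959 + F)/(-68 + 4483) = (-3959 - 612)/(-68 + 4483) = -4571/4415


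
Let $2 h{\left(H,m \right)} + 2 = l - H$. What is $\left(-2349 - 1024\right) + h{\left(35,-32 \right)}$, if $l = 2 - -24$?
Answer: $- \frac{6757}{2} \approx -3378.5$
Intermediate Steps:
$l = 26$ ($l = 2 + 24 = 26$)
$h{\left(H,m \right)} = 12 - \frac{H}{2}$ ($h{\left(H,m \right)} = -1 + \frac{26 - H}{2} = -1 - \left(-13 + \frac{H}{2}\right) = 12 - \frac{H}{2}$)
$\left(-2349 - 1024\right) + h{\left(35,-32 \right)} = \left(-2349 - 1024\right) + \left(12 - \frac{35}{2}\right) = -3373 + \left(12 - \frac{35}{2}\right) = -3373 - \frac{11}{2} = - \frac{6757}{2}$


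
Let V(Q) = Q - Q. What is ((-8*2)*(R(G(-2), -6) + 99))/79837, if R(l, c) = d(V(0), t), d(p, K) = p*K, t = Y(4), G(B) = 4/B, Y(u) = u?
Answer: -1584/79837 ≈ -0.019840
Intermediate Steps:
V(Q) = 0
t = 4
d(p, K) = K*p
R(l, c) = 0 (R(l, c) = 4*0 = 0)
((-8*2)*(R(G(-2), -6) + 99))/79837 = ((-8*2)*(0 + 99))/79837 = -16*99*(1/79837) = -1584*1/79837 = -1584/79837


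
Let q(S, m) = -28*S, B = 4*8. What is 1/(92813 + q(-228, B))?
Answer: 1/99197 ≈ 1.0081e-5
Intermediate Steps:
B = 32
1/(92813 + q(-228, B)) = 1/(92813 - 28*(-228)) = 1/(92813 + 6384) = 1/99197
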